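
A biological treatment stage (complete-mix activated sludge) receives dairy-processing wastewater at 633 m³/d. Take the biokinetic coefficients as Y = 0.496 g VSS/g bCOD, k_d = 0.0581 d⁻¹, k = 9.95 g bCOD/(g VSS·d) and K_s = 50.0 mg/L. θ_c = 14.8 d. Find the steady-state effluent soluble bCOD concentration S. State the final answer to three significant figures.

For a completely mixed reactor with recycle the Lawrence–McCarty relation gives S = K_s·(1 + k_d·θ_c) / [θ_c·(Y·k − k_d) − 1] = 50.0 × (1 + 0.0581 × 14.8) / [14.8 × (0.496 × 9.95 − 0.0581) − 1] = 92.99 / 71.18 = 1.306 mg/L.

S ≈ 1.31 mg/L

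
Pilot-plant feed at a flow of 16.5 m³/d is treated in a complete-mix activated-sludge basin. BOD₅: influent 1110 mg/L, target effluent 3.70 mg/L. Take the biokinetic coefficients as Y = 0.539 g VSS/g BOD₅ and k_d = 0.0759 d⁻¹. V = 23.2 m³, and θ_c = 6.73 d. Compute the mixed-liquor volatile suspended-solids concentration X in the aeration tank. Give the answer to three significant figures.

Solving the biomass balance for X: X = Y Q (S₀−S) θ_c / [V (1+k_d θ_c)] = 0.539 × 16.5 × (1110 − 3.70) × 6.73 / [23.2 × (1 + 0.0759 × 6.73)] = 1889 mg/L.

X ≈ 1890 mg/L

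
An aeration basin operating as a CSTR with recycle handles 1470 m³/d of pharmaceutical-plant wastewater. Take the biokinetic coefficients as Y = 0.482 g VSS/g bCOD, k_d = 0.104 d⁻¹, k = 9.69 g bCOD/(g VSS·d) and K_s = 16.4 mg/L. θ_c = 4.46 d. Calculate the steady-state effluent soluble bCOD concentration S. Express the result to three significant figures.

Effluent substrate depends only on kinetics and SRT: S = K_s(1 + k_d θ_c) / [θ_c(Yk − k_d) − 1] = 16.4 × (1 + 0.104 × 4.46) / [4.46 × (0.482 × 9.69 − 0.104) − 1] = 24.01 / 19.37 = 1.240 mg/L.

S ≈ 1.24 mg/L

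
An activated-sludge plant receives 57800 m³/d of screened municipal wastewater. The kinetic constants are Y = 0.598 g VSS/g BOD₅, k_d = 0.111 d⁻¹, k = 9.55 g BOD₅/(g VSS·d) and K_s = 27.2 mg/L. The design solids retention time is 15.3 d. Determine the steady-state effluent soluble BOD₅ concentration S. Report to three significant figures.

S ≈ 0.867 mg/L

From the Monod/SRT balance for a CMAS, S = K_s·(1+k_d θ_c)/[θ_c·(Y k − k_d) − 1] = 27.2 × (1 + 0.111 × 15.3) / [15.3 × (0.598 × 9.55 − 0.111) − 1] = 73.39 / 84.68 = 0.8667 mg/L.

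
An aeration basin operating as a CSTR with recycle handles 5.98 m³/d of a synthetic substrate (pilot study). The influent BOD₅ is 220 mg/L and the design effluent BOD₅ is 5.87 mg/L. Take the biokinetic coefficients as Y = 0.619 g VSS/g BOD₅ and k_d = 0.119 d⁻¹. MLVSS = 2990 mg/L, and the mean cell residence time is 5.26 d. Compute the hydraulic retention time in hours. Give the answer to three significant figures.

Rearranging the biomass balance for a CMAS with decay, V = Y·Q·ΔS·θ_c / [X·(1+k_d θ_c)] = 0.619 × 5.98 × (220 − 5.87) × 5.26 / [2990 × (1 + 0.119 × 5.26)] = 4.17×10^3 / 4862 = 0.8576 m³.
Hydraulic retention time τ = V/Q = 0.8576 / 5.98 = 0.1434 d = 3.442 h.

τ ≈ 3.44 h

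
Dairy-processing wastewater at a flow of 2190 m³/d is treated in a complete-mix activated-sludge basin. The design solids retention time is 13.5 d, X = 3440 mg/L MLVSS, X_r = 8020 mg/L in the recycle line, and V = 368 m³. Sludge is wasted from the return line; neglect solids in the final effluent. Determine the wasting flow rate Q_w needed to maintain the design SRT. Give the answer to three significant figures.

Q_w ≈ 11.7 m³/d

Wasting from the return line (neglecting effluent solids): Q_w = V·X / (θ_c·X_r) = 368.0 × 3440 / (13.5 × 8020) = 11.69 m³/d.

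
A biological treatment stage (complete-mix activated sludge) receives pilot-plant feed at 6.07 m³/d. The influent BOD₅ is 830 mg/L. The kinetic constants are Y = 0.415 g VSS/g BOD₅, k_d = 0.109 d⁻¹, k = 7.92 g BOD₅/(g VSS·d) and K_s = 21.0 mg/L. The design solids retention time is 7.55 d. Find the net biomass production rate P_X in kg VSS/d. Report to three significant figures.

P_X ≈ 1.14 kg VSS/d

For a completely mixed reactor with recycle the Lawrence–McCarty relation gives S = K_s·(1 + k_d·θ_c) / [θ_c·(Y·k − k_d) − 1] = 21.0 × (1 + 0.109 × 7.55) / [7.55 × (0.415 × 7.92 − 0.109) − 1] = 38.28 / 22.99 = 1.665 mg/L.
The observed yield is Y_obs = Y/(1 + k_d·θ_c) = 0.415 / (1 + 0.109 × 7.55) = 0.415 / 1.823 = 0.2277 g VSS per g BOD₅ removed.
ΔS = 830 − 1.66 = 828.3 mg/L, so the substrate removal rate is 6.07 × 828.3/1000 = 5.028 kg BOD₅/d.
So the net sludge growth is P_X = 0.2277 × 5.028 = 1.145 kg VSS/d.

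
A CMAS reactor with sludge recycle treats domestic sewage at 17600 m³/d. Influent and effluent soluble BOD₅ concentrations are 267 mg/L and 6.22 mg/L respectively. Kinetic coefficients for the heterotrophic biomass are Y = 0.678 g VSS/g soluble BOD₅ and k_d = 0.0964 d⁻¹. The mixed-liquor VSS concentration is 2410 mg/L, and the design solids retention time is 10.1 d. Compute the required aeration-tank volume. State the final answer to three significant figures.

Steady-state biomass mass balance: V·X·(1 + k_d·θ_c) = Y·Q·(S₀ − S)·θ_c, so V = 0.678 × 17600 × (267 − 6.22) × 10.1 / [2410 × (1 + 0.0964 × 10.1)] = 3.14×10^7 / 4756 = 6608 m³.

V ≈ 6610 m³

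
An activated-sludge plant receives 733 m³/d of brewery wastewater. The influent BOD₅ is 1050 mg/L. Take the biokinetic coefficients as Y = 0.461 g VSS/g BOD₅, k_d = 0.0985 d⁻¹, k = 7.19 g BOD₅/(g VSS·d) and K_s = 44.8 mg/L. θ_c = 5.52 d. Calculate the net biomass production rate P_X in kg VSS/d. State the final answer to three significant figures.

P_X ≈ 229 kg VSS/d

For a completely mixed reactor with recycle the Lawrence–McCarty relation gives S = K_s·(1 + k_d·θ_c) / [θ_c·(Y·k − k_d) − 1] = 44.8 × (1 + 0.0985 × 5.52) / [5.52 × (0.461 × 7.19 − 0.0985) − 1] = 69.16 / 16.75 = 4.128 mg/L.
The observed yield is Y_obs = Y/(1 + k_d·θ_c) = 0.461 / (1 + 0.0985 × 5.52) = 0.461 / 1.544 = 0.2986 g VSS per g BOD₅ removed.
Mass of BOD₅ removed per day: Q(S₀ − S) = 733 × 1046 g/m³ = 766.6 kg/d.
Net biomass production P_X = Y_obs × Q·(S₀ − S) = 0.2986 × 766.6 = 228.9 kg VSS/d.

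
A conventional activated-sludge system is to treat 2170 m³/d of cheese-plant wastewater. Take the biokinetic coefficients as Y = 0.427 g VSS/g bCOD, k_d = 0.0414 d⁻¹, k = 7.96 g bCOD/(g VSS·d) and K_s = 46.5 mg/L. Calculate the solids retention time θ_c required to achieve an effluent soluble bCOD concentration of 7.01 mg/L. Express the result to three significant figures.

θ_c ≈ 2.48 d

Specific growth rate at S = 7.01 mg/L: μ = YkS/(K_s+S) = 0.427·7.96·7.01/(46.5+7.01) = 0.4453 d⁻¹.
Then 1/θ_c = μ − k_d = 0.4453 − 0.0414 = 0.4039 d⁻¹, giving θ_c = 2.476 d.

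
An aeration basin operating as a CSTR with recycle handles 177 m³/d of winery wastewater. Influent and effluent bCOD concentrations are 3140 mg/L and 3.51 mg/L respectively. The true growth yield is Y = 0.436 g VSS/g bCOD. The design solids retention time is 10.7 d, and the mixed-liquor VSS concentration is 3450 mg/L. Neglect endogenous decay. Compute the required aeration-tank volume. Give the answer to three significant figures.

V ≈ 751 m³

V·X = Y·Q·ΔS·θ_c gives V = 0.436 × 177 × (3140 − 3.51) × 10.7 / 3450 = 750.7 m³.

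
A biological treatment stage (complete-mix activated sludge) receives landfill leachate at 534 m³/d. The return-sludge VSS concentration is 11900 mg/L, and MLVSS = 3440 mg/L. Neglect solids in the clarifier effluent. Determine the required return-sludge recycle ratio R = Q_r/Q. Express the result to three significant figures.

R = Q_r/Q = X/(X_r − X) = 3440 / (11900 − 3440) = 0.4066.

R ≈ 0.407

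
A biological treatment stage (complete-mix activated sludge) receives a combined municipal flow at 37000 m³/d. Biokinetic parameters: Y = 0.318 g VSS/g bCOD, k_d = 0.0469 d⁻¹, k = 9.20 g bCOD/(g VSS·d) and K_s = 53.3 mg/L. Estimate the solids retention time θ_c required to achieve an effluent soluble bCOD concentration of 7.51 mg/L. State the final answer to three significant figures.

Specific growth rate at S = 7.51 mg/L: μ = YkS/(K_s+S) = 0.318·9.20·7.51/(53.3+7.51) = 0.3613 d⁻¹.
θ_c = 1/(μ − k_d) = 1/(0.3613 − 0.0469) = 1/0.3144 = 3.181 d.

θ_c ≈ 3.18 d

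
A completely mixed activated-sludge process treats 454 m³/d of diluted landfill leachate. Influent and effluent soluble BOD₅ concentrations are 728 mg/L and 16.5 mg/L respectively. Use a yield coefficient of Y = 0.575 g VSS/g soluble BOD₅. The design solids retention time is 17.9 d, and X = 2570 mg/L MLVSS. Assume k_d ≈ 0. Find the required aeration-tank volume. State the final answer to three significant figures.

V ≈ 1290 m³

V·X = Y·Q·ΔS·θ_c gives V = 0.575 × 454 × (728 − 16.5) × 17.9 / 2570 = 1294 m³.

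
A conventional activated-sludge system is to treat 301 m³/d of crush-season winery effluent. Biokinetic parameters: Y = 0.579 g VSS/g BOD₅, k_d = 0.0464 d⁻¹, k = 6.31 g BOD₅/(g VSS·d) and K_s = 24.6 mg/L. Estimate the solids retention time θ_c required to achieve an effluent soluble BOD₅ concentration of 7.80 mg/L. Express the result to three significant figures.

Specific growth rate at S = 7.80 mg/L: μ = YkS/(K_s+S) = 0.579·6.31·7.80/(24.6+7.80) = 0.8795 d⁻¹.
θ_c = 1/(μ − k_d) = 1/(0.8795 − 0.0464) = 1/0.8331 = 1.200 d.

θ_c ≈ 1.20 d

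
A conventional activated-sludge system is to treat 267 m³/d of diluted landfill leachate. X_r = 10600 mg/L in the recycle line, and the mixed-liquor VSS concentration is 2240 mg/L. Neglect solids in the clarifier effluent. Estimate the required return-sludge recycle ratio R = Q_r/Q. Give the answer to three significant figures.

R ≈ 0.268

Solids balance on the clarifier gives (1+R)X = R·X_r, so R = X/(X_r − X) = 2240 / (10600 − 2240) = 0.2679.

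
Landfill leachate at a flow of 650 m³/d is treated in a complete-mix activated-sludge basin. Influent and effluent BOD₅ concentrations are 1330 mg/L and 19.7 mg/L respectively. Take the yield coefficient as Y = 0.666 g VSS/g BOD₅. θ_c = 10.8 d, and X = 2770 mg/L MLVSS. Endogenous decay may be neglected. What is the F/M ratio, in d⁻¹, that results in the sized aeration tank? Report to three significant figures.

F/M ≈ 0.141 d⁻¹

With k_d = 0 the design equation reduces to V = Y Q (S₀−S) θ_c / X = 0.666 × 650 × (1330 − 19.7) × 10.8 / 2770 = 2212 m³.
F/M = applied load / biomass = Q·S₀/(V·X) = 650 × 1330 / (2212 × 2770) = 0.1411 d⁻¹.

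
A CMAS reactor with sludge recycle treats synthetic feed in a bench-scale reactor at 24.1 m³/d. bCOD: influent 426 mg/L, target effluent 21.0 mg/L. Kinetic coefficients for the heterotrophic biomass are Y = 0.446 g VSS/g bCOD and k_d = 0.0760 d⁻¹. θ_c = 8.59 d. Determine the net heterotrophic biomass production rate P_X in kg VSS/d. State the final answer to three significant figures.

P_X ≈ 2.63 kg VSS/d

Observed yield with endogenous decay: Y_obs = Y / (1 + k_d·θ_c) = 0.446 / (1 + 0.0760 × 8.59) = 0.446 / 1.653 = 0.2698 g VSS/g bCOD.
Q·(S₀ − S) = 24.1 × (426 − 21.0) × 10⁻³ = 9.761 kg/d removed.
P_X = Y_obs · Q(S₀ − S) = 0.2698 × 9.761 = 2.634 kg VSS/d.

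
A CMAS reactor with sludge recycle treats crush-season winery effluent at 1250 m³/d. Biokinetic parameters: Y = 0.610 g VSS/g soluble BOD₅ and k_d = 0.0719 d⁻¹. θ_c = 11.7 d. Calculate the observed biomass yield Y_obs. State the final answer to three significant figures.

Y_obs = Y / (1 + k_d θ_c) = 0.610 / (1 + 0.0719 × 11.7) = 0.610 / 1.841 = 0.3313.

Y_obs ≈ 0.331 g VSS/g soluble BOD₅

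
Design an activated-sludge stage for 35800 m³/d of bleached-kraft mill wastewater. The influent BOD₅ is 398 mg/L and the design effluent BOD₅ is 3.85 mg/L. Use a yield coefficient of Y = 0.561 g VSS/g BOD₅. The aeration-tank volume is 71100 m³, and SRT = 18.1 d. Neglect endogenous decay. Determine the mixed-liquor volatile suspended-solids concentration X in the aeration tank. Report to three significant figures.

From V·X = Y·Q·(S₀ − S)·θ_c (decay neglected): X = 0.561 × 35800 × (398 − 3.85) × 18.1 / 71100 = 2015 mg/L.

X ≈ 2020 mg/L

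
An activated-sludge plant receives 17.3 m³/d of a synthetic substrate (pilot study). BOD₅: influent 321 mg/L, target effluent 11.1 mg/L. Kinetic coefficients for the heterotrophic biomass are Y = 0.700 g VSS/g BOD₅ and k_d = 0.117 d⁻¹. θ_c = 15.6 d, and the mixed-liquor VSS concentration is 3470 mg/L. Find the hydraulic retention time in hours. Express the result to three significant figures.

Steady-state biomass mass balance: V·X·(1 + k_d·θ_c) = Y·Q·(S₀ − S)·θ_c, so V = 0.700 × 17.3 × (321 − 11.1) × 15.6 / [3470 × (1 + 0.117 × 15.6)] = 5.85×10^4 / 9803 = 5.972 m³.
τ = V/Q = 5.972/17.3 = 0.3452 d, or 8.285 h.

τ ≈ 8.28 h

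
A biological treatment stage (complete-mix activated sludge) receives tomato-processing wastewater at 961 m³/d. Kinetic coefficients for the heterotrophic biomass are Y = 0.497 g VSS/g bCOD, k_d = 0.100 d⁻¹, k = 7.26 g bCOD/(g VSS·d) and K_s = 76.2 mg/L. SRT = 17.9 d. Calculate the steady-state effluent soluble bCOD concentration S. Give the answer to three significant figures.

Effluent substrate depends only on kinetics and SRT: S = K_s(1 + k_d θ_c) / [θ_c(Yk − k_d) − 1] = 76.2 × (1 + 0.100 × 17.9) / [17.9 × (0.497 × 7.26 − 0.100) − 1] = 212.6 / 61.80 = 3.440 mg/L.

S ≈ 3.44 mg/L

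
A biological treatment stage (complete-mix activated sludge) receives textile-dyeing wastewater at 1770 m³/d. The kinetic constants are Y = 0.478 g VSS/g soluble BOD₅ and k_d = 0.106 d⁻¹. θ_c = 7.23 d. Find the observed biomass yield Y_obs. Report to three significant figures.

Y_obs ≈ 0.271 g VSS/g soluble BOD₅

Y_obs = Y / (1 + k_d θ_c) = 0.478 / (1 + 0.106 × 7.23) = 0.478 / 1.766 = 0.2706.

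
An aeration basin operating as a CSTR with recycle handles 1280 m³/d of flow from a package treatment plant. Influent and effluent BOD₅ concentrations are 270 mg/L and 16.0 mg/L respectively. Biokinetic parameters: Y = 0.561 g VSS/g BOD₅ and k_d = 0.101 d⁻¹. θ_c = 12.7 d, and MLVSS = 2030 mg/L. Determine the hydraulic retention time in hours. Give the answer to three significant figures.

Steady-state biomass mass balance: V·X·(1 + k_d·θ_c) = Y·Q·(S₀ − S)·θ_c, so V = 0.561 × 1280 × (270 − 16.0) × 12.7 / [2030 × (1 + 0.101 × 12.7)] = 2.32×10^6 / 4634 = 499.9 m³.
τ = V/Q = 499.9/1280 = 0.3905 d, or 9.373 h.

τ ≈ 9.37 h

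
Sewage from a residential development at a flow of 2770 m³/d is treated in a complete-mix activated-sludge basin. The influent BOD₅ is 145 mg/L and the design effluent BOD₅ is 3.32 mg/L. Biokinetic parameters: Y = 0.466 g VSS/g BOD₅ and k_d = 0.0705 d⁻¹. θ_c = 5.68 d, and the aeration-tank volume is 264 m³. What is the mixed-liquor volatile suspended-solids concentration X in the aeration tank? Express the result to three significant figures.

From V·X·(1 + k_d·θ_c) = Y·Q·(S₀ − S)·θ_c: X = 0.466 × 2770 × (145 − 3.32) × 5.68 / [264 × (1 + 0.0705 × 5.68)] = 2810 mg/L.

X ≈ 2810 mg/L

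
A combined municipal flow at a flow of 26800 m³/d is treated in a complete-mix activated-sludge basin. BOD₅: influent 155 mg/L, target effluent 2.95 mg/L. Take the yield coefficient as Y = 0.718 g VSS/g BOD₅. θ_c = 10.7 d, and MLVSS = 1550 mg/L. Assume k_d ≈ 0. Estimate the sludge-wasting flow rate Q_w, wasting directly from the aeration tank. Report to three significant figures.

Q_w ≈ 1890 m³/d

Biomass mass balance (decay neglected): V·X = Y·Q·(S₀ − S)·θ_c, so V = 0.718 × 26800 × (155 − 2.95) × 10.7 / 1550 = 20198 m³.
For wasting at MLVSS concentration, Q_w = V/θ_c = 20198/10.7 = 1888 m³/d.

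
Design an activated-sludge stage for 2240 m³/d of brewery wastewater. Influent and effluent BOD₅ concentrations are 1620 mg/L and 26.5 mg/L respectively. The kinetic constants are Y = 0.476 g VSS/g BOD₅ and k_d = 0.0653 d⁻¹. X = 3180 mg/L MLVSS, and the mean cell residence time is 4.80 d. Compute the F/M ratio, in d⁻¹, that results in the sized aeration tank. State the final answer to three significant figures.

F/M ≈ 0.584 d⁻¹

Steady-state biomass mass balance: V·X·(1 + k_d·θ_c) = Y·Q·(S₀ − S)·θ_c, so V = 0.476 × 2240 × (1620 − 26.5) × 4.80 / [3180 × (1 + 0.0653 × 4.80)] = 8.16×10^6 / 4177 = 1953 m³.
F/M = Q·S₀ / (V·X) = 2240 × 1620 / (1953 × 3180) = 0.5844 g BOD₅·(g VSS·d)⁻¹.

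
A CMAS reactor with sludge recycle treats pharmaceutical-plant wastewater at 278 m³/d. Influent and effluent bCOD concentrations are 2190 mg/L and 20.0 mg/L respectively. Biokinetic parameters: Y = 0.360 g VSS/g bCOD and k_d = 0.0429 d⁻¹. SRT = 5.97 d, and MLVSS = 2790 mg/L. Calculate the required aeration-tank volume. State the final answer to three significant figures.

V ≈ 370 m³

From the SRT design equation V = Y Q (S₀−S) θ_c / [X (1 + k_d θ_c)] = 0.360 × 278 × (2190 − 20.0) × 5.97 / [2790 × (1 + 0.0429 × 5.97)] = 1.3×10^6 / 3505 = 370.0 m³.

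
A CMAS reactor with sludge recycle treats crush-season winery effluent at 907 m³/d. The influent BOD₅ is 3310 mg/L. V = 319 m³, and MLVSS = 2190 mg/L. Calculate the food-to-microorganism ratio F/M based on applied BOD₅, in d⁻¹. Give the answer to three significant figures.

F/M = Q·S₀ / (V·X) = 907 × 3310 / (319.0 × 2190) = 4.297 g BOD₅·(g VSS·d)⁻¹.

F/M ≈ 4.30 d⁻¹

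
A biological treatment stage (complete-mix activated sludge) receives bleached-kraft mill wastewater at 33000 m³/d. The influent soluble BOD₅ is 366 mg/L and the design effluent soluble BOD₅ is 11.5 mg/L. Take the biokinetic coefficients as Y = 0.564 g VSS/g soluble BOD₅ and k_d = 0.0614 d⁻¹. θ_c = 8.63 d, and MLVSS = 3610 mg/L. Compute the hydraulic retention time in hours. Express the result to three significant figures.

From the SRT design equation V = Y Q (S₀−S) θ_c / [X (1 + k_d θ_c)] = 0.564 × 33000 × (366 − 11.5) × 8.63 / [3610 × (1 + 0.0614 × 8.63)] = 5.69×10^7 / 5523 = 10310 m³.
τ = V/Q = 10310/33000 = 0.3124 d, or 7.498 h.

τ ≈ 7.50 h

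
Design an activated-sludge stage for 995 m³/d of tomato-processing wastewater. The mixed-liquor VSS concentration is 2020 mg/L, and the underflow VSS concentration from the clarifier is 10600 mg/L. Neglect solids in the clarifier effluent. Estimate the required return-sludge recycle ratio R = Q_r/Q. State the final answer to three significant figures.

Solids balance on the clarifier gives (1+R)X = R·X_r, so R = X/(X_r − X) = 2020 / (10600 − 2020) = 0.2354.

R ≈ 0.235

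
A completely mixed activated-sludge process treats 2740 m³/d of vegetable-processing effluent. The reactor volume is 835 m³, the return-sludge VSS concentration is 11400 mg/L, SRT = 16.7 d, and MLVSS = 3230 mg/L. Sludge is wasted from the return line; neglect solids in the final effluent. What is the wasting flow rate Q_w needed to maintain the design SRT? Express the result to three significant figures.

θ_c = V·X/(Q_w·X_r) when wasting from the recycle, so Q_w = V·X/(θ_c·X_r) = 835.0 × 3230 / (16.7 × 11400) = 14.17 m³/d.

Q_w ≈ 14.2 m³/d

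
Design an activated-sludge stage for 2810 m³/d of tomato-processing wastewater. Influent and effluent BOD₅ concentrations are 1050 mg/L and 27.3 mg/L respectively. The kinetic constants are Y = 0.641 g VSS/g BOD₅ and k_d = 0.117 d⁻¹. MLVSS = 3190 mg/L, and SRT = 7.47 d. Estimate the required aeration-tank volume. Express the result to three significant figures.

V ≈ 2300 m³

Rearranging the biomass balance for a CMAS with decay, V = Y·Q·ΔS·θ_c / [X·(1+k_d θ_c)] = 0.641 × 2810 × (1050 − 27.3) × 7.47 / [3190 × (1 + 0.117 × 7.47)] = 1.38×10^7 / 5978 = 2302 m³.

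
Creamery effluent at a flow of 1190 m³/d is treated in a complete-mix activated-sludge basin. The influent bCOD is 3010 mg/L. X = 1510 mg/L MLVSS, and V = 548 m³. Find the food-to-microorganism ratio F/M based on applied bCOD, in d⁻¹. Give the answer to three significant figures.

F/M ≈ 4.33 d⁻¹

F/M = Q·S₀ / (V·X) = 1190 × 3010 / (548.0 × 1510) = 4.329 g bCOD·(g VSS·d)⁻¹.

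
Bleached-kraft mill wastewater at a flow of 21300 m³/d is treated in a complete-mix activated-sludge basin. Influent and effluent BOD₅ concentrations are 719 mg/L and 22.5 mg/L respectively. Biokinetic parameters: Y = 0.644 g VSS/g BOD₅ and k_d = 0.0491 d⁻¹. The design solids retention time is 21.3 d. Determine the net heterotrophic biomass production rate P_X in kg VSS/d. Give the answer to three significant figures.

P_X ≈ 4670 kg VSS/d

Observed yield with endogenous decay: Y_obs = Y / (1 + k_d·θ_c) = 0.644 / (1 + 0.0491 × 21.3) = 0.644 / 2.046 = 0.3148 g VSS/g BOD₅.
Substrate removed = Q·(S₀ − S) = 21300 m³/d × (719 − 22.5) g/m³ = 1.48×10^7 g/d = 14835 kg/d.
Net biomass production P_X = Y_obs × Q·(S₀ − S) = 0.3148 × 14835 = 4670 kg VSS/d.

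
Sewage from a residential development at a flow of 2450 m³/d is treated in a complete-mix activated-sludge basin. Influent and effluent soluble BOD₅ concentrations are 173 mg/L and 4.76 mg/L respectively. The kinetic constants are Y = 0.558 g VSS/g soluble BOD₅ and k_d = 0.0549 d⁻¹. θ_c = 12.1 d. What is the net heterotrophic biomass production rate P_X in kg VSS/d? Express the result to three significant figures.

P_X ≈ 138 kg VSS/d

Y_obs = Y / (1 + k_d θ_c) = 0.558 / (1 + 0.0549 × 12.1) = 0.558 / 1.664 = 0.3353.
Mass of soluble BOD₅ removed per day: Q(S₀ − S) = 2450 × 168.2 g/m³ = 412.2 kg/d.
So the net sludge growth is P_X = 0.3353 × 412.2 = 138.2 kg VSS/d.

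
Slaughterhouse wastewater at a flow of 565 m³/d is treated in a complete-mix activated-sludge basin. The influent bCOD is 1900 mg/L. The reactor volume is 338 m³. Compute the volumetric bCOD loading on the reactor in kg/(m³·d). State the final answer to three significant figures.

L_v = Q S₀ / V = 565 × 1900 × 10⁻³ / 338.0 = 3.176 kg/(m³·d).

L_v ≈ 3.18 kg bCOD/(m³·d)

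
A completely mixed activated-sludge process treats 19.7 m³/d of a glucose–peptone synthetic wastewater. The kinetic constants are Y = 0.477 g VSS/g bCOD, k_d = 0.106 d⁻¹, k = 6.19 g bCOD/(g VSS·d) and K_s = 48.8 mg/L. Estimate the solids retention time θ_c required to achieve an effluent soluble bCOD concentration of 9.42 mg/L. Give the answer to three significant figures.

Specific growth rate at S = 9.42 mg/L: μ = YkS/(K_s+S) = 0.477·6.19·9.42/(48.8+9.42) = 0.4777 d⁻¹.
1/θ_c = 0.4777 − 0.106 = 0.3717 d⁻¹, so θ_c = 2.690 d.

θ_c ≈ 2.69 d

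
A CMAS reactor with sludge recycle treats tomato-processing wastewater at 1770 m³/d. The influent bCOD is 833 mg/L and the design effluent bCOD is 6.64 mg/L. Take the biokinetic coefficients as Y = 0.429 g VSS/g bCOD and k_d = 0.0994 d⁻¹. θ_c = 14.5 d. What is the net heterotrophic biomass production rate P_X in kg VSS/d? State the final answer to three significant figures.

Y_obs = Y / (1 + k_d θ_c) = 0.429 / (1 + 0.0994 × 14.5) = 0.429 / 2.441 = 0.1757.
ΔS = 833 − 6.64 = 826.4 mg/L, so the substrate removal rate is 1770 × 826.4/1000 = 1463 kg bCOD/d.
P_X = Y_obs · Q(S₀ − S) = 0.1757 × 1463 = 257.0 kg VSS/d.

P_X ≈ 257 kg VSS/d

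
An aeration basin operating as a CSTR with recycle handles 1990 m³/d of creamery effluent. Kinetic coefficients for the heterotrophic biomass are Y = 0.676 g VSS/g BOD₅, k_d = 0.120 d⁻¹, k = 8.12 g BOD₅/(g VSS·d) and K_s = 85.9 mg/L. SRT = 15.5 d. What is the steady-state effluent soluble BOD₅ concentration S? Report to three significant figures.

S ≈ 2.99 mg/L

For a completely mixed reactor with recycle the Lawrence–McCarty relation gives S = K_s·(1 + k_d·θ_c) / [θ_c·(Y·k − k_d) − 1] = 85.9 × (1 + 0.120 × 15.5) / [15.5 × (0.676 × 8.12 − 0.120) − 1] = 245.7 / 82.22 = 2.988 mg/L.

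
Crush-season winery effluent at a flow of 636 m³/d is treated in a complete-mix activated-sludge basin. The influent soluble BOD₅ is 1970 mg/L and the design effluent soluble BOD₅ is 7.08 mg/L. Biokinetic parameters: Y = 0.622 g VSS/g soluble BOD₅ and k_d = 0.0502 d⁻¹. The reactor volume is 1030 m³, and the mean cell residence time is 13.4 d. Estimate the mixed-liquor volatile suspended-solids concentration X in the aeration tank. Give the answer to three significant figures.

X ≈ 6040 mg/L

From V·X·(1 + k_d·θ_c) = Y·Q·(S₀ − S)·θ_c: X = 0.622 × 636 × (1970 − 7.08) × 13.4 / [1030 × (1 + 0.0502 × 13.4)] = 6040 mg/L.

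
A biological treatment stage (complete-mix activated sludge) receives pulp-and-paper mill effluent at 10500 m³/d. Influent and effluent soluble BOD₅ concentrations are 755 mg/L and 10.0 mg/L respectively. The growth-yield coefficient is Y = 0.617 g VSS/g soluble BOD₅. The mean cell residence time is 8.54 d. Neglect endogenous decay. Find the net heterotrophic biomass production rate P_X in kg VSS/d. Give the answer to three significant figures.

With endogenous decay neglected, the observed yield equals the true yield: Y_obs = Y = 0.617 g VSS/g soluble BOD₅.
ΔS = 755 − 10.0 = 745.0 mg/L, so the substrate removal rate is 10500 × 745.0/1000 = 7822 kg soluble BOD₅/d.
Biomass produced: P_X = Y_obs·Q·ΔS = 0.6170 × 7822 ≈ 4826 kg VSS/d.

P_X ≈ 4830 kg VSS/d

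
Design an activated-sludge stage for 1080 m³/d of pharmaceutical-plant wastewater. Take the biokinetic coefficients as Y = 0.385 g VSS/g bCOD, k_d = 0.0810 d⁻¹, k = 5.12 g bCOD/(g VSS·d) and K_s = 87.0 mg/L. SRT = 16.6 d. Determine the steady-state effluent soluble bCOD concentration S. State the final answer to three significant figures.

S ≈ 6.71 mg/L

From the Monod/SRT balance for a CMAS, S = K_s·(1+k_d θ_c)/[θ_c·(Y k − k_d) − 1] = 87.0 × (1 + 0.0810 × 16.6) / [16.6 × (0.385 × 5.12 − 0.0810) − 1] = 204.0 / 30.38 = 6.715 mg/L.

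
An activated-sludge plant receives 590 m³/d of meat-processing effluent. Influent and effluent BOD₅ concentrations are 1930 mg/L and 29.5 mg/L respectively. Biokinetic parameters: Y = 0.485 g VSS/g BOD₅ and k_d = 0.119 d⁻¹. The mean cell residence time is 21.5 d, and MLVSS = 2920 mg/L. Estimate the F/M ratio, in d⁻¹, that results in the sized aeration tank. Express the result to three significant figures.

F/M ≈ 0.347 d⁻¹

From the SRT design equation V = Y Q (S₀−S) θ_c / [X (1 + k_d θ_c)] = 0.485 × 590 × (1930 − 29.5) × 21.5 / [2920 × (1 + 0.119 × 21.5)] = 1.17×10^7 / 10391 = 1125 m³.
Food-to-microorganism ratio F/M = Q S₀ / (V X) = 590 × 1930 / (1125 × 2920) = 0.3466 d⁻¹.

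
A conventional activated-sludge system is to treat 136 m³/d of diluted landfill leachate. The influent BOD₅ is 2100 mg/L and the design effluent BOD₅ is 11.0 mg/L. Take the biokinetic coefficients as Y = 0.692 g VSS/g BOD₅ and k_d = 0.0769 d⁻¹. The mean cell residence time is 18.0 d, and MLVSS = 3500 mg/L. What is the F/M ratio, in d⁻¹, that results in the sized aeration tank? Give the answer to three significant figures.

F/M ≈ 0.192 d⁻¹

Steady-state biomass mass balance: V·X·(1 + k_d·θ_c) = Y·Q·(S₀ − S)·θ_c, so V = 0.692 × 136 × (2100 − 11.0) × 18.0 / [3500 × (1 + 0.0769 × 18.0)] = 3.54×10^6 / 8345 = 424.1 m³.
F/M = Q·S₀ / (V·X) = 136 × 2100 / (424.1 × 3500) = 0.1924 g BOD₅·(g VSS·d)⁻¹.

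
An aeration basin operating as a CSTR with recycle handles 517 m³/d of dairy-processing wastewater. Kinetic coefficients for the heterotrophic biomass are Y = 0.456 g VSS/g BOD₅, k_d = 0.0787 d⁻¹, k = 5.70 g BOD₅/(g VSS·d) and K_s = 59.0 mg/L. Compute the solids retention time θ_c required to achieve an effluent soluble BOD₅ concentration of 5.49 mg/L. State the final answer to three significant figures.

At the target effluent, Y k S/(K_s+S) = 0.456×5.70×5.49/64.49 = 0.2213 d⁻¹.
1/θ_c = 0.2213 − 0.0787 = 0.1426 d⁻¹, so θ_c = 7.014 d.

θ_c ≈ 7.01 d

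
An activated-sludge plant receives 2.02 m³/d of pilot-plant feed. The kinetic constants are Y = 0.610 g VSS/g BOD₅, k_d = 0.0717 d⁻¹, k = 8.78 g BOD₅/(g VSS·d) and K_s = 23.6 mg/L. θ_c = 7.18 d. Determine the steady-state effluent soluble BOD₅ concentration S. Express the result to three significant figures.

S ≈ 0.968 mg/L

From the Monod/SRT balance for a CMAS, S = K_s·(1+k_d θ_c)/[θ_c·(Y k − k_d) − 1] = 23.6 × (1 + 0.0717 × 7.18) / [7.18 × (0.610 × 8.78 − 0.0717) − 1] = 35.75 / 36.94 = 0.9678 mg/L.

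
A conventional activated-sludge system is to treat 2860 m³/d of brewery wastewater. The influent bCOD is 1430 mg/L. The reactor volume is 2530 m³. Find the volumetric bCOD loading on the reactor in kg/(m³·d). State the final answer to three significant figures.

Volumetric loading L_v = Q·S₀ / V = 2860 × 1430 g/m³ / 2530 m³ = 1617 g/(m³·d) = 1.617 kg bCOD/(m³·d).

L_v ≈ 1.62 kg bCOD/(m³·d)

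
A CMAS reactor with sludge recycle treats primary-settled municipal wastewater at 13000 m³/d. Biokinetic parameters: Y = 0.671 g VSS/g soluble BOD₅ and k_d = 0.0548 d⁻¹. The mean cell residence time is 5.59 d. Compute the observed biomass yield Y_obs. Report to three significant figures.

Y_obs ≈ 0.514 g VSS/g soluble BOD₅

Correct the yield for decay: Y_obs = Y/(1 + k_d θ_c) = 0.671 / (1 + 0.0548 × 5.59) = 0.671 / 1.306 = 0.5137.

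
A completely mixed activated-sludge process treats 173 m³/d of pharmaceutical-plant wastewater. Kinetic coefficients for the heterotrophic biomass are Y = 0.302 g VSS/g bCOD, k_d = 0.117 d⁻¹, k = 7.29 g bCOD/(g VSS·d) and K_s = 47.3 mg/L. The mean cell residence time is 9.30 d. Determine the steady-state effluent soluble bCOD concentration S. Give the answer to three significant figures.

S ≈ 5.37 mg/L

For a completely mixed reactor with recycle the Lawrence–McCarty relation gives S = K_s·(1 + k_d·θ_c) / [θ_c·(Y·k − k_d) − 1] = 47.3 × (1 + 0.117 × 9.30) / [9.30 × (0.302 × 7.29 − 0.117) − 1] = 98.77 / 18.39 = 5.372 mg/L.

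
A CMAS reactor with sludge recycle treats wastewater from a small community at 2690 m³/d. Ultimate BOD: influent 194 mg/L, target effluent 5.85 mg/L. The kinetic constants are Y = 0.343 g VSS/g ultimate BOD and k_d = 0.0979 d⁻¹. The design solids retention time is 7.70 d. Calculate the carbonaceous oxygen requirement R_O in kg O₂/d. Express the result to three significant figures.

Correct the yield for decay: Y_obs = Y/(1 + k_d θ_c) = 0.343 / (1 + 0.0979 × 7.70) = 0.343 / 1.754 = 0.1956.
ΔS = 194 − 5.85 = 188.2 mg/L, so the substrate removal rate is 2690 × 188.2/1000 = 506.1 kg ultimate BOD/d.
Biomass synthesised: P_X = Y_obs × 506.1 = 98.98 kg VSS/d.
R_O = Q·(S₀ − S) − 1.42·P_X = 506.1 − 1.42 × 98.98 = 365.6 kg O₂/d.

R_O ≈ 366 kg O₂/d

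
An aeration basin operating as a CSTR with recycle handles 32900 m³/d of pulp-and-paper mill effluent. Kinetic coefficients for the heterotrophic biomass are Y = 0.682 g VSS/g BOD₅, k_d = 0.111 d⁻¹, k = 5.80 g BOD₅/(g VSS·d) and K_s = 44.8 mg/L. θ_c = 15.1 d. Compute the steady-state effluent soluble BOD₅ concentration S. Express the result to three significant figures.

From the Monod/SRT balance for a CMAS, S = K_s·(1+k_d θ_c)/[θ_c·(Y k − k_d) − 1] = 44.8 × (1 + 0.111 × 15.1) / [15.1 × (0.682 × 5.80 − 0.111) − 1] = 119.9 / 57.05 = 2.101 mg/L.

S ≈ 2.10 mg/L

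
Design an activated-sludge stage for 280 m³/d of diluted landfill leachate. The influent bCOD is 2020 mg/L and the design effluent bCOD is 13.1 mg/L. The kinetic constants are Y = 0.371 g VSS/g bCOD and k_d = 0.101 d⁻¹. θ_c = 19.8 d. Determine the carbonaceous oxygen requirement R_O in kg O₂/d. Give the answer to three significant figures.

R_O ≈ 463 kg O₂/d

Observed yield with endogenous decay: Y_obs = Y / (1 + k_d·θ_c) = 0.371 / (1 + 0.101 × 19.8) = 0.371 / 3.000 = 0.1237 g VSS/g bCOD.
Q·(S₀ − S) = 280 × (2020 − 13.1) × 10⁻³ = 561.9 kg/d removed.
Net sludge production P_X = 0.1237 × 561.9 = 69.50 kg VSS/d.
R_O = Q·(S₀ − S) − 1.42·P_X = 561.9 − 1.42 × 69.50 = 463.2 kg O₂/d.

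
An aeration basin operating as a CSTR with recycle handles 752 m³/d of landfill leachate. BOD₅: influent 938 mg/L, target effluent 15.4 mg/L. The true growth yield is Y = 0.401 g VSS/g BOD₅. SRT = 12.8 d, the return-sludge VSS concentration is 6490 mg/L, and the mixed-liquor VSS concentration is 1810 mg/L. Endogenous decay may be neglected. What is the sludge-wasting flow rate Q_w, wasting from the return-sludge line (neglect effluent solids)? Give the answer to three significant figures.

Q_w ≈ 42.9 m³/d

V·X = Y·Q·ΔS·θ_c gives V = 0.401 × 752 × (938 − 15.4) × 12.8 / 1810 = 1967 m³.
Wasting from the return line (neglecting effluent solids): Q_w = V·X / (θ_c·X_r) = 1967 × 1810 / (12.8 × 6490) = 42.87 m³/d.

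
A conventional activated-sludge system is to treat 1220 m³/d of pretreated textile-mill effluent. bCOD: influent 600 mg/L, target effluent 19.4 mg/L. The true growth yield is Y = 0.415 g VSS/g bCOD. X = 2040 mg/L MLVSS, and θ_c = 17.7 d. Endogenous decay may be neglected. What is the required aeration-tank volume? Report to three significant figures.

Biomass mass balance (decay neglected): V·X = Y·Q·(S₀ − S)·θ_c, so V = 0.415 × 1220 × (600 − 19.4) × 17.7 / 2040 = 2551 m³.

V ≈ 2550 m³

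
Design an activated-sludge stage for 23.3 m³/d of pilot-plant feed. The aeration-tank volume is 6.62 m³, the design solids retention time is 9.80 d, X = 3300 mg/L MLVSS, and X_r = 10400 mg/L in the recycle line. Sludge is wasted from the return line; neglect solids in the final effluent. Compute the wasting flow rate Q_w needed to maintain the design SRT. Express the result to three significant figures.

θ_c = V·X/(Q_w·X_r) when wasting from the recycle, so Q_w = V·X/(θ_c·X_r) = 6.620 × 3300 / (9.80 × 10400) = 0.2143 m³/d.

Q_w ≈ 0.214 m³/d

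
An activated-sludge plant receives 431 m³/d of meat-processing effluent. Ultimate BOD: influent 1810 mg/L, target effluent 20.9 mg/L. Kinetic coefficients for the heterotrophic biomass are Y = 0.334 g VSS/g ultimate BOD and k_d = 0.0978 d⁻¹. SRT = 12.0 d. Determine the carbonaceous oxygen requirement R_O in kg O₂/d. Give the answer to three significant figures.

Y_obs = Y / (1 + k_d θ_c) = 0.334 / (1 + 0.0978 × 12.0) = 0.334 / 2.174 = 0.1537.
Substrate removed = Q·(S₀ − S) = 431 m³/d × (1810 − 20.9) g/m³ = 7.71×10^5 g/d = 771.1 kg/d.
P_X = Y_obs·Q·(S₀ − S) = 0.1537 × 771.1 = 118.5 kg VSS/d.
R_O = Q·(S₀ − S) − 1.42·P_X = 771.1 − 1.42 × 118.5 = 602.8 kg O₂/d.

R_O ≈ 603 kg O₂/d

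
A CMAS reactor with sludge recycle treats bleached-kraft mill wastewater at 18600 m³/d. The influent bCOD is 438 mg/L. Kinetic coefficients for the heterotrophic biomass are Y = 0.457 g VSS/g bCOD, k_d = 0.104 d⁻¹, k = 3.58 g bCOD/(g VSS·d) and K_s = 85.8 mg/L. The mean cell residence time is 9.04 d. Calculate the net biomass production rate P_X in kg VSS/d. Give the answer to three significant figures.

From the Monod/SRT balance for a CMAS, S = K_s·(1+k_d θ_c)/[θ_c·(Y k − k_d) − 1] = 85.8 × (1 + 0.104 × 9.04) / [9.04 × (0.457 × 3.58 − 0.104) − 1] = 166.5 / 12.85 = 12.95 mg/L.
The observed yield is Y_obs = Y/(1 + k_d·θ_c) = 0.457 / (1 + 0.104 × 9.04) = 0.457 / 1.940 = 0.2355 g VSS per g bCOD removed.
Q·(S₀ − S) = 18600 × (438 − 13.0) × 10⁻³ = 7905 kg/d removed.
So the net sludge growth is P_X = 0.2355 × 7905 = 1862 kg VSS/d.

P_X ≈ 1860 kg VSS/d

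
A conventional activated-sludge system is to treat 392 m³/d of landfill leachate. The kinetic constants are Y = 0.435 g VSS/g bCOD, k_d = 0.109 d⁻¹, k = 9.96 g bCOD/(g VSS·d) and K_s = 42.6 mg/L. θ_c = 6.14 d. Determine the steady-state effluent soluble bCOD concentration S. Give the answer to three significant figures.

From the Monod/SRT balance for a CMAS, S = K_s·(1+k_d θ_c)/[θ_c·(Y k − k_d) − 1] = 42.6 × (1 + 0.109 × 6.14) / [6.14 × (0.435 × 9.96 − 0.109) − 1] = 71.11 / 24.93 = 2.852 mg/L.

S ≈ 2.85 mg/L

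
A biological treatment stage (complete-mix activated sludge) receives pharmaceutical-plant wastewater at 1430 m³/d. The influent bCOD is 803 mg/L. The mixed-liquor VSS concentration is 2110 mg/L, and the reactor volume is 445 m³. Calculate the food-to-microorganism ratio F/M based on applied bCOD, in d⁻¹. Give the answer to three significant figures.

F/M ≈ 1.22 d⁻¹

F/M = Q·S₀ / (V·X) = 1430 × 803 / (445.0 × 2110) = 1.223 g bCOD·(g VSS·d)⁻¹.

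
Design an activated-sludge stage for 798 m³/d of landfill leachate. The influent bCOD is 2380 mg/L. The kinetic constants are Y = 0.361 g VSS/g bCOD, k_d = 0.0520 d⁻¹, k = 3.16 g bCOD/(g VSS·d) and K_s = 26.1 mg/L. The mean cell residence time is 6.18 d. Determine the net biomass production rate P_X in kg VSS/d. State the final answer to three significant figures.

For a completely mixed reactor with recycle the Lawrence–McCarty relation gives S = K_s·(1 + k_d·θ_c) / [θ_c·(Y·k − k_d) − 1] = 26.1 × (1 + 0.0520 × 6.18) / [6.18 × (0.361 × 3.16 − 0.0520) − 1] = 34.49 / 5.729 = 6.020 mg/L.
Observed yield with endogenous decay: Y_obs = Y / (1 + k_d·θ_c) = 0.361 / (1 + 0.0520 × 6.18) = 0.361 / 1.321 = 0.2732 g VSS/g bCOD.
Mass of bCOD removed per day: Q(S₀ − S) = 798 × 2374 g/m³ = 1894 kg/d.
Biomass produced: P_X = Y_obs·Q·ΔS = 0.2732 × 1894 ≈ 517.6 kg VSS/d.

P_X ≈ 518 kg VSS/d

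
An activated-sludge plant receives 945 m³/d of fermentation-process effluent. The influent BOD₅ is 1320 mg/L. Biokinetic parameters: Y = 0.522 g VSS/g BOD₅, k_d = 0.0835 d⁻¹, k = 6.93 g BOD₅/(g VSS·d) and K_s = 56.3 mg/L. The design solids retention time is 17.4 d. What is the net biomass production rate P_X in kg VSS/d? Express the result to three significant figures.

From the Monod/SRT balance for a CMAS, S = K_s·(1+k_d θ_c)/[θ_c·(Y k − k_d) − 1] = 56.3 × (1 + 0.0835 × 17.4) / [17.4 × (0.522 × 6.93 − 0.0835) − 1] = 138.1 / 60.49 = 2.283 mg/L.
Correct the yield for decay: Y_obs = Y/(1 + k_d θ_c) = 0.522 / (1 + 0.0835 × 17.4) = 0.522 / 2.453 = 0.2128.
Substrate removed = Q·(S₀ − S) = 945 m³/d × (1320 − 2.28) g/m³ = 1.25×10^6 g/d = 1245 kg/d.
Biomass produced: P_X = Y_obs·Q·ΔS = 0.2128 × 1245 ≈ 265.0 kg VSS/d.

P_X ≈ 265 kg VSS/d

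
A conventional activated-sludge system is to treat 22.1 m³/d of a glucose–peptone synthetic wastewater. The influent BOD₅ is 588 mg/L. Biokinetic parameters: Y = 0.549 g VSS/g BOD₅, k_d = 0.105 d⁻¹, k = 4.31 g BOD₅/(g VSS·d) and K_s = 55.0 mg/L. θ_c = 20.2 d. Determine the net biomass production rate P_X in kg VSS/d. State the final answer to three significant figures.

P_X ≈ 2.27 kg VSS/d

From the Monod/SRT balance for a CMAS, S = K_s·(1+k_d θ_c)/[θ_c·(Y k − k_d) − 1] = 55.0 × (1 + 0.105 × 20.2) / [20.2 × (0.549 × 4.31 − 0.105) − 1] = 171.7 / 44.68 = 3.842 mg/L.
The observed yield is Y_obs = Y/(1 + k_d·θ_c) = 0.549 / (1 + 0.105 × 20.2) = 0.549 / 3.121 = 0.1759 g VSS per g BOD₅ removed.
ΔS = 588 − 3.84 = 584.2 mg/L, so the substrate removal rate is 22.1 × 584.2/1000 = 12.91 kg BOD₅/d.
Biomass produced: P_X = Y_obs·Q·ΔS = 0.1759 × 12.91 ≈ 2.271 kg VSS/d.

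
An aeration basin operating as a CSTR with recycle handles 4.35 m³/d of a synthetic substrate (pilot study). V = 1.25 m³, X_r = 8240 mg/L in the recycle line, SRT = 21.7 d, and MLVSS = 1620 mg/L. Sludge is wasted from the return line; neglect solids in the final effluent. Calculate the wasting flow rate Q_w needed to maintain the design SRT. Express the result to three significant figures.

θ_c = V·X/(Q_w·X_r) when wasting from the recycle, so Q_w = V·X/(θ_c·X_r) = 1.250 × 1620 / (21.7 × 8240) = 0.01132 m³/d.

Q_w ≈ 0.0113 m³/d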